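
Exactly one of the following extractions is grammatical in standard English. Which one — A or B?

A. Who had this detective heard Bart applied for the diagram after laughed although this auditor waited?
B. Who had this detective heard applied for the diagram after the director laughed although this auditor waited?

B

In A, the wh-phrase is extracted from inside an adjunct island (introduced by "after"), which blocks movement.
In B, the extraction path crosses only that-complement boundaries, which are transparent.
So B is grammatical.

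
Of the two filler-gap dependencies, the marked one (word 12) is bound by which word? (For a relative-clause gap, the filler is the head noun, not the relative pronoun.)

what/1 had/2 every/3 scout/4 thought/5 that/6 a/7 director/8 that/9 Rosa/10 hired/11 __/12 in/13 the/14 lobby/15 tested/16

The marked gap is inside the relative clause, the direct object of "hired".
Its filler is the head noun "director" (via "that"), at word 8.
(The other dependency links word 1 to a gap after word 16.)

8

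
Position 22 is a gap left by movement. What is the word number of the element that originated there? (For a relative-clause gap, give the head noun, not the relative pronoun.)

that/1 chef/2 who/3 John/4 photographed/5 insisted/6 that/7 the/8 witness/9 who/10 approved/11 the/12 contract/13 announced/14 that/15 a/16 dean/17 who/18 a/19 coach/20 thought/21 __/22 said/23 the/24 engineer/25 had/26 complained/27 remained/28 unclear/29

The gap at 22 is the subject of "said", inside a relative clause.
The relative pronoun is "who" (word 18); it is bound by the head noun immediately before it.
Its filler is the head noun "dean", at word 17.

17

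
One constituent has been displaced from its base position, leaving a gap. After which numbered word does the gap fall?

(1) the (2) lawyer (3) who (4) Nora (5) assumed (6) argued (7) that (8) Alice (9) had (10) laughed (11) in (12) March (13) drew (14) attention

The displaced element is "the lawyer" (word 2).
It is linked across 1 clause boundary (Ø).
It functions as the subject of "argued", so the gap sits immediately after word 5 ("assumed").
Base order: Nora assumed that the lawyer argued that Alice had laughed in March.

5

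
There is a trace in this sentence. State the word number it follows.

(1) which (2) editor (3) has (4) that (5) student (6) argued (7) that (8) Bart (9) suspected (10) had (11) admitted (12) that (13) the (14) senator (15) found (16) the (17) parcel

The displaced element is "which editor" (word 2).
It is linked across 2 clause boundaries (that → Ø).
It functions as the subject of "admitted", so the gap sits immediately after word 9 ("suspected").
Base order: That student has argued that Bart suspected that which editor had admitted that the senator found the parcel.

9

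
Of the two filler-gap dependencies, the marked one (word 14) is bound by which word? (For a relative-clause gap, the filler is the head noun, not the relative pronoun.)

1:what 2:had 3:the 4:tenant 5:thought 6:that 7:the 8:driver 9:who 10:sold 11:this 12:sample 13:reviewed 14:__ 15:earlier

The marked gap is the direct object of "reviewed".
Its filler is the fronted wh-phrase "what", at word 1.
(The other dependency links word 8 to a gap after word 9.)

1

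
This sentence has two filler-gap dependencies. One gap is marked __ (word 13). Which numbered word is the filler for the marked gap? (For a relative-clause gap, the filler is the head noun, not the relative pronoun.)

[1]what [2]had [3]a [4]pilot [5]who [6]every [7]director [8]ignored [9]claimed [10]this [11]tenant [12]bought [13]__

1

The marked gap is the direct object of "bought".
Its filler is the fronted wh-phrase "what", at word 1.
(The other dependency links word 4 to a gap after word 8.)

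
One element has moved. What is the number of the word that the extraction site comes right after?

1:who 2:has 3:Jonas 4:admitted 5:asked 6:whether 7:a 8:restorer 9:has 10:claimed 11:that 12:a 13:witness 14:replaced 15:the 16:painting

4

The displaced element is "who" (word 1).
It is linked across 1 clause boundary (Ø).
It functions as the subject of "asked", so the gap sits immediately after word 4 ("admitted").
Base order: Jonas has admitted who asked whether a restorer has claimed that a witness replaced the painting.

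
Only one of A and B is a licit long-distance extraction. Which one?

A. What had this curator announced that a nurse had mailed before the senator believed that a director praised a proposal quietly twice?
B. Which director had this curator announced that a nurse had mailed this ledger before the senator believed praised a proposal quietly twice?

A

In B, the wh-phrase is extracted from inside an adjunct island (introduced by "before"), which blocks movement.
In A, the extraction path crosses only that-complement boundaries, which are transparent.
So A is grammatical.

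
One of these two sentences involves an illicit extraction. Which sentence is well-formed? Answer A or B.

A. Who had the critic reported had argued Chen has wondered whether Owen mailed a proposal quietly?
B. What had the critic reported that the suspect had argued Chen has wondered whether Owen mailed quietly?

A

In B, the wh-phrase is extracted from inside a wh-island (introduced by "whether"), which blocks movement.
In A, the extraction path crosses only that-complement boundaries, which are transparent.
So A is grammatical.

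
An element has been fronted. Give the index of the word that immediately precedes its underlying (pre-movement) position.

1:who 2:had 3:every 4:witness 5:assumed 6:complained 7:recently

5

The displaced element is "who" (word 1).
It is linked across 1 clause boundary (Ø).
It functions as the subject of "complained", so the gap sits immediately after word 5 ("assumed").
Base order: Every witness had assumed that who complained recently.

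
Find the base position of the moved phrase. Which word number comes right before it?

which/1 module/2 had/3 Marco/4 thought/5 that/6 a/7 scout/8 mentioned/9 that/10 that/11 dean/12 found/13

13

The displaced element is "which module" (word 2).
It is linked across 2 clause boundaries (that → that).
It functions as the direct object of "found", so the gap sits immediately after word 13 ("found").
Base order: Marco had thought that a scout mentioned that that dean found which module.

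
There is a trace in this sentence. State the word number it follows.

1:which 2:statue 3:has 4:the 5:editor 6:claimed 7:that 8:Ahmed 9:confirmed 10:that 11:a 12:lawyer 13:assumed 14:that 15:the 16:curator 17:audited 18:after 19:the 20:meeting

The displaced element is "which statue" (word 2).
It is linked across 3 clause boundaries (that → that → that).
It functions as the direct object of "audited", so the gap sits immediately after word 17 ("audited").
Base order: The editor has claimed that Ahmed confirmed that a lawyer assumed that the curator audited which statue after the meeting.

17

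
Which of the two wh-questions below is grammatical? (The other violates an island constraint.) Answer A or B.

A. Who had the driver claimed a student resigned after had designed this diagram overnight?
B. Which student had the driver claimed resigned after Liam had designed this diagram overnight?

B

In A, the wh-phrase is extracted from inside an adjunct island (introduced by "after"), which blocks movement.
In B, the extraction path crosses only that-complement boundaries, which are transparent.
So B is grammatical.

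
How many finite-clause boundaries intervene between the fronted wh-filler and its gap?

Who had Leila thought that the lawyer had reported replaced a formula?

"who" is extracted from the subject of "replaced".
Boundaries crossed, outermost first: [that], [Ø] — 2 in total.

2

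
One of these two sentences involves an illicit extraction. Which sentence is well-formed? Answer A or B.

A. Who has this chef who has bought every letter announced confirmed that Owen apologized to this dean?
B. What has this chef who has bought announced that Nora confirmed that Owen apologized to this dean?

In B, the wh-phrase is extracted from inside a complex-NP island (relative clause) (introduced by "who"), which blocks movement.
In A, the extraction path crosses only that-complement boundaries, which are transparent.
So A is grammatical.

A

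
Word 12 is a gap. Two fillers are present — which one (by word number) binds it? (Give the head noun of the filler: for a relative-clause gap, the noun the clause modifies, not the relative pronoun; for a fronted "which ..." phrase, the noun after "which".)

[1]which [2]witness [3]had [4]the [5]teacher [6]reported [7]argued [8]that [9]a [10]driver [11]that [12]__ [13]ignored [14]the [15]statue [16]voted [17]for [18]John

10

The marked gap is inside the relative clause, the subject of "ignored".
Its filler is the head noun "driver" (via "that"), at word 10.
(The other dependency links word 2 to a gap after word 6.)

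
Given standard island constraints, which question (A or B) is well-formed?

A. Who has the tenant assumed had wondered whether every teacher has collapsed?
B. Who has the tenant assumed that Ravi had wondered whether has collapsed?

A

In B, the wh-phrase is extracted from inside a wh-island (introduced by "whether"), which blocks movement.
In A, the extraction path crosses only that-complement boundaries, which are transparent.
So A is grammatical.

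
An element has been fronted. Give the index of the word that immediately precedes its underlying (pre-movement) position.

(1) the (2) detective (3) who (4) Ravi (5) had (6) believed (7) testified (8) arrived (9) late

The displaced element is "the detective" (word 2).
It is linked across 1 clause boundary (Ø).
It functions as the subject of "testified", so the gap sits immediately after word 6 ("believed").
Base order: Ravi had believed that the detective testified.

6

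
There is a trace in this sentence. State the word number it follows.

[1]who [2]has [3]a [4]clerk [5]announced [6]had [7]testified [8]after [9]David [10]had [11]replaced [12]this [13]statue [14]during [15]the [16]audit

The displaced element is "who" (word 1).
It is linked across 1 clause boundary (Ø).
It functions as the subject of "testified", so the gap sits immediately after word 5 ("announced").
Base order: A clerk has announced that who had testified after David had replaced this statue during the audit.

5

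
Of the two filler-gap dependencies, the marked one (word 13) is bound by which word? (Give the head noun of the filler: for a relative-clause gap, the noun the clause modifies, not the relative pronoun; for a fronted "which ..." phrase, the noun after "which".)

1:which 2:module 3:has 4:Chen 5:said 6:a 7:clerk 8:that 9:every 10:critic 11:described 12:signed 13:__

The marked gap is the direct object of "signed".
Its filler is the fronted wh-phrase "which module", at word 2.
(The other dependency links word 7 to a gap after word 11.)

2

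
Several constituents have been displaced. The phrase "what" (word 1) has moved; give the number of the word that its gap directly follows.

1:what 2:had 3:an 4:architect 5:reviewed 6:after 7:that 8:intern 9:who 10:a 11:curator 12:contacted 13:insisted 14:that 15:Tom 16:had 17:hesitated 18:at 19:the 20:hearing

5

The displaced element is "what" (word 1).
It functions as the direct object of "reviewed", so the gap sits immediately after word 5 ("reviewed").
Base order: An architect had reviewed what after that intern who a curator contacted insisted that Tom had hesitated at the hearing.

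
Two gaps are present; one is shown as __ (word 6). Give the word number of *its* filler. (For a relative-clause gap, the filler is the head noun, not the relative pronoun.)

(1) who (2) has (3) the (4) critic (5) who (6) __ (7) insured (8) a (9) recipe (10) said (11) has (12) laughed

The marked gap is inside the relative clause, the subject of "insured".
Its filler is the head noun "critic" (via "who"), at word 4.
(The other dependency links word 1 to a gap after word 10.)

4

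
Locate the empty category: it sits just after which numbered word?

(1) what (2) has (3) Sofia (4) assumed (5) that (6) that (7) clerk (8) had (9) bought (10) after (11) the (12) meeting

9

The displaced element is "what" (word 1).
It is linked across 1 clause boundary (that).
It functions as the direct object of "bought", so the gap sits immediately after word 9 ("bought").
Base order: Sofia has assumed that that clerk had bought what after the meeting.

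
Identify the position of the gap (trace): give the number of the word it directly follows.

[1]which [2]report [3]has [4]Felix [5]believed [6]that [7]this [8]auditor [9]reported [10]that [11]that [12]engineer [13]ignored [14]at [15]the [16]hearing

The displaced element is "which report" (word 2).
It is linked across 2 clause boundaries (that → that).
It functions as the direct object of "ignored", so the gap sits immediately after word 13 ("ignored").
Base order: Felix has believed that this auditor reported that that engineer ignored which report at the hearing.

13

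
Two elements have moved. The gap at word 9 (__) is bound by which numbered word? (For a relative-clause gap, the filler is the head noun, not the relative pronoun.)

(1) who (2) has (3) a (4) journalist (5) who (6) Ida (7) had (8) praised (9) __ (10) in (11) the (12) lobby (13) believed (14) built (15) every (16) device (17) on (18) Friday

4

The marked gap is inside the relative clause, the direct object of "praised".
Its filler is the head noun "journalist" (via "who"), at word 4.
(The other dependency links word 1 to a gap after word 13.)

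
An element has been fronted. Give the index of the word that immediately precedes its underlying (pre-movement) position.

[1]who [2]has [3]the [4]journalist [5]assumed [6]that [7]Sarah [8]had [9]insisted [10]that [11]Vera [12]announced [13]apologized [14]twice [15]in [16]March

12

The displaced element is "who" (word 1).
It is linked across 3 clause boundaries (that → that → Ø).
It functions as the subject of "apologized", so the gap sits immediately after word 12 ("announced").
Base order: The journalist has assumed that Sarah had insisted that Vera announced that who apologized twice in March.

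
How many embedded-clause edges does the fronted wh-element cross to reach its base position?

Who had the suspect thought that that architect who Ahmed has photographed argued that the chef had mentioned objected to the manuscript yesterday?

"who" is extracted from the subject of "objected".
Boundaries crossed, outermost first: [that], [that], [Ø] — 3 in total.

3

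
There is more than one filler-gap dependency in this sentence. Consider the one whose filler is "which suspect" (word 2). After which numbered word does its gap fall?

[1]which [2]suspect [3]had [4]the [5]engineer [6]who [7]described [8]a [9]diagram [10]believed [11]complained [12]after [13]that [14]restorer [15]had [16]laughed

10

The displaced element is "which suspect" (word 2).
It is linked across 1 clause boundary (Ø).
It functions as the subject of "complained", so the gap sits immediately after word 10 ("believed").
Base order: The engineer who described a diagram had believed that which suspect complained after that restorer had laughed.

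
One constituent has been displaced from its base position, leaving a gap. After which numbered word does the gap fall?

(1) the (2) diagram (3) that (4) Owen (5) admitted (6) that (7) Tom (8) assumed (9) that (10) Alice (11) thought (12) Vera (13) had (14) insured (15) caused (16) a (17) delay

The displaced element is "the diagram" (word 2).
It is linked across 3 clause boundaries (that → that → Ø).
It functions as the direct object of "insured", so the gap sits immediately after word 14 ("insured").
Base order: Owen admitted that Tom assumed that Alice thought Vera had insured the diagram.

14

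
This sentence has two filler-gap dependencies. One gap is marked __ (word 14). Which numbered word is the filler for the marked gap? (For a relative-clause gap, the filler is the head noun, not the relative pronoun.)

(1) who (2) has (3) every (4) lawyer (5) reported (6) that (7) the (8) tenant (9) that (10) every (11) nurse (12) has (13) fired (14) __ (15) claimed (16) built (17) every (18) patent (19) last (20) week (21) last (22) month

8

The marked gap is inside the relative clause, the direct object of "fired".
Its filler is the head noun "tenant" (via "that"), at word 8.
(The other dependency links word 1 to a gap after word 15.)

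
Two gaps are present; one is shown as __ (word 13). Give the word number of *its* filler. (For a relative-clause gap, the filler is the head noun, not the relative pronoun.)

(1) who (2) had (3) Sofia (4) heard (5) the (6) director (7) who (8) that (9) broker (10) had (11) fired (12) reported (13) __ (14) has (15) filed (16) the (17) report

The marked gap is the subject of "filed".
Its filler is the fronted wh-phrase "who", at word 1.
(The other dependency links word 6 to a gap after word 11.)

1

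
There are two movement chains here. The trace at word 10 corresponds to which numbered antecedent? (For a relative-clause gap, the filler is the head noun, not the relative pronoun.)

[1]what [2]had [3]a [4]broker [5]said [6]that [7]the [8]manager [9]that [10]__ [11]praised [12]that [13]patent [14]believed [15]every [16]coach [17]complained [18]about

The marked gap is inside the relative clause, the subject of "praised".
Its filler is the head noun "manager" (via "that"), at word 8.
(The other dependency links word 1 to a gap after word 18.)

8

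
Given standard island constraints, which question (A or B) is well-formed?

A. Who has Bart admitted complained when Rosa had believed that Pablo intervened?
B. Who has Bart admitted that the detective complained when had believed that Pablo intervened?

A

In B, the wh-phrase is extracted from inside an adjunct island (introduced by "when"), which blocks movement.
In A, the extraction path crosses only that-complement boundaries, which are transparent.
So A is grammatical.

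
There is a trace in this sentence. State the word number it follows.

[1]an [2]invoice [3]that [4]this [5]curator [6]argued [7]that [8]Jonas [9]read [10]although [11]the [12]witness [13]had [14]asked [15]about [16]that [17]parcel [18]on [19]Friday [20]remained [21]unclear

9

The displaced element is "an invoice" (word 2).
It is linked across 1 clause boundary (that).
It functions as the direct object of "read", so the gap sits immediately after word 9 ("read").
Base order: This curator argued that Jonas read an invoice although the witness had asked about that parcel on Friday.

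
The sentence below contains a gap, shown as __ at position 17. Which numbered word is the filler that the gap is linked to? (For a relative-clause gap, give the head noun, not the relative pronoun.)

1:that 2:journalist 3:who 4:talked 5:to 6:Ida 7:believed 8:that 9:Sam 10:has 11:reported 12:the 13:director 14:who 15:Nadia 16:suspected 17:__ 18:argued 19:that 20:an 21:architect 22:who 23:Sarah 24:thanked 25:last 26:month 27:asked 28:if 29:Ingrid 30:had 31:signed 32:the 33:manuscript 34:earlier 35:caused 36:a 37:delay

The gap at 17 is the subject of "argued", inside a relative clause.
The relative pronoun is "who" (word 14); it is bound by the head noun immediately before it.
Its filler is the head noun "director", at word 13.

13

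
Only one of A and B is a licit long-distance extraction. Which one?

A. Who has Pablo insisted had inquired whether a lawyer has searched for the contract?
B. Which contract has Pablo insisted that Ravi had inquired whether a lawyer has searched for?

A

In B, the wh-phrase is extracted from inside a wh-island (introduced by "whether"), which blocks movement.
In A, the extraction path crosses only that-complement boundaries, which are transparent.
So A is grammatical.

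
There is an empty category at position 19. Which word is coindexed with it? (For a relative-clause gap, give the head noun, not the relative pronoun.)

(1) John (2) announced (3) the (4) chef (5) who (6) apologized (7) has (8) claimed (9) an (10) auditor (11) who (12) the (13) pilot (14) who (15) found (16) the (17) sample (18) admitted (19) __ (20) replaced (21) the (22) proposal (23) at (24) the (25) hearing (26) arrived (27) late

The gap at 19 is the subject of "replaced", inside a relative clause.
The relative pronoun is "who" (word 11); it is bound by the head noun immediately before it.
Its filler is the head noun "auditor", at word 10.

10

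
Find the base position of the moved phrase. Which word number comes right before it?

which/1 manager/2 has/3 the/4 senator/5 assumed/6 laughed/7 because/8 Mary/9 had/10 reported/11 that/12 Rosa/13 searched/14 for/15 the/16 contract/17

6

The displaced element is "which manager" (word 2).
It is linked across 1 clause boundary (Ø).
It functions as the subject of "laughed", so the gap sits immediately after word 6 ("assumed").
Base order: The senator has assumed that which manager laughed because Mary had reported that Rosa searched for the contract.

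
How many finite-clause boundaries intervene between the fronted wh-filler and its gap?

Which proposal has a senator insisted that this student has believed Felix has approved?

"which proposal" is extracted from the object of "approved".
Boundaries crossed, outermost first: [that], [Ø] — 2 in total.

2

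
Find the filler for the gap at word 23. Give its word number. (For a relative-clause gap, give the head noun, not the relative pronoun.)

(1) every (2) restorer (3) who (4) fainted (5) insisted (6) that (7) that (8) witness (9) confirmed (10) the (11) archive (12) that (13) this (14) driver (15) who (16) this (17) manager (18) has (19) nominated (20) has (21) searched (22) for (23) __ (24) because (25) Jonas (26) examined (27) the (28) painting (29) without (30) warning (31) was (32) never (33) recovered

11

The gap at 23 is the prepositional object of "searched", inside a relative clause.
The relative pronoun is "that" (word 12); it is bound by the head noun immediately before it.
Its filler is the head noun "archive", at word 11.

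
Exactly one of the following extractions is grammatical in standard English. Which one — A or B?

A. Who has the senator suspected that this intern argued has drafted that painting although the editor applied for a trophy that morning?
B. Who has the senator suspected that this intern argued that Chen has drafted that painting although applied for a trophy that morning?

A

In B, the wh-phrase is extracted from inside an adjunct island (introduced by "although"), which blocks movement.
In A, the extraction path crosses only that-complement boundaries, which are transparent.
So A is grammatical.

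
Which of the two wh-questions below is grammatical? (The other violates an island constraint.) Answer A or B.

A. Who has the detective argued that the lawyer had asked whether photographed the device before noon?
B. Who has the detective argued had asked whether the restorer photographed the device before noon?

In A, the wh-phrase is extracted from inside a wh-island (introduced by "whether"), which blocks movement.
In B, the extraction path crosses only that-complement boundaries, which are transparent.
So B is grammatical.

B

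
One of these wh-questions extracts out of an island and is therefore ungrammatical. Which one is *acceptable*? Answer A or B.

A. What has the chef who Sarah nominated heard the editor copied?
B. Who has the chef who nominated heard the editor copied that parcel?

In B, the wh-phrase is extracted from inside a complex-NP island (relative clause) (introduced by "who"), which blocks movement.
In A, the extraction path crosses only that-complement boundaries, which are transparent.
So A is grammatical.

A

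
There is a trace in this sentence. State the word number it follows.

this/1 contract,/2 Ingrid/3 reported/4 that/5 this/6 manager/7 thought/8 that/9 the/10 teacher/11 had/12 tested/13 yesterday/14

The displaced element is "this contract" (word 2).
It is linked across 2 clause boundaries (that → that).
It functions as the direct object of "tested", so the gap sits immediately after word 13 ("tested").
Base order: Ingrid reported that this manager thought that the teacher had tested this contract yesterday.

13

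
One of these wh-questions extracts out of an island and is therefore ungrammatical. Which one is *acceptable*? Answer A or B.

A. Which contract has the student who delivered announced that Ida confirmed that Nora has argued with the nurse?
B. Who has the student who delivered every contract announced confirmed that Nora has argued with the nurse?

In A, the wh-phrase is extracted from inside a complex-NP island (relative clause) (introduced by "who"), which blocks movement.
In B, the extraction path crosses only that-complement boundaries, which are transparent.
So B is grammatical.

B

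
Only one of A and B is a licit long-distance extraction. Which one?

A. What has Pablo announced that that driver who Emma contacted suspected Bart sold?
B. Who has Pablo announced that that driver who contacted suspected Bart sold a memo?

A

In B, the wh-phrase is extracted from inside a complex-NP island (relative clause) (introduced by "who"), which blocks movement.
In A, the extraction path crosses only that-complement boundaries, which are transparent.
So A is grammatical.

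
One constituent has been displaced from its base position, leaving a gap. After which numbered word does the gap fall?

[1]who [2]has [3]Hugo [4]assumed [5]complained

4

The displaced element is "who" (word 1).
It is linked across 1 clause boundary (Ø).
It functions as the subject of "complained", so the gap sits immediately after word 4 ("assumed").
Base order: Hugo has assumed that who complained.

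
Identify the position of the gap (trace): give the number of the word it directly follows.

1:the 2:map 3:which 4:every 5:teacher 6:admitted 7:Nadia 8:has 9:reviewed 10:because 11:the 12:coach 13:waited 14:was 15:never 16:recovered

The displaced element is "the map" (word 2).
It is linked across 1 clause boundary (Ø).
It functions as the direct object of "reviewed", so the gap sits immediately after word 9 ("reviewed").
Base order: Every teacher admitted Nadia has reviewed the map because the coach waited.

9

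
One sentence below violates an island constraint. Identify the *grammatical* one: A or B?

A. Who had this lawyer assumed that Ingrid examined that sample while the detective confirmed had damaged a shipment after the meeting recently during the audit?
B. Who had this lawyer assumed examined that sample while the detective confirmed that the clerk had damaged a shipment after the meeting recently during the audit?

In A, the wh-phrase is extracted from inside an adjunct island (introduced by "while"), which blocks movement.
In B, the extraction path crosses only that-complement boundaries, which are transparent.
So B is grammatical.

B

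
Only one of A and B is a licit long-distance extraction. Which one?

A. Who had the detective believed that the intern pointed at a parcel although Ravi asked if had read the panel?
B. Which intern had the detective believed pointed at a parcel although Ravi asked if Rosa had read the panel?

In A, the wh-phrase is extracted from inside an adjunct island (introduced by "although"), which blocks movement.
In B, the extraction path crosses only that-complement boundaries, which are transparent.
So B is grammatical.

B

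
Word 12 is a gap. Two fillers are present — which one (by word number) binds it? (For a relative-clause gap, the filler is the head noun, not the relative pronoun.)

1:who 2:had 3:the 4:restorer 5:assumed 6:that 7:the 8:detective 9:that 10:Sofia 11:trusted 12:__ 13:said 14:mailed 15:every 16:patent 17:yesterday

8

The marked gap is inside the relative clause, the direct object of "trusted".
Its filler is the head noun "detective" (via "that"), at word 8.
(The other dependency links word 1 to a gap after word 13.)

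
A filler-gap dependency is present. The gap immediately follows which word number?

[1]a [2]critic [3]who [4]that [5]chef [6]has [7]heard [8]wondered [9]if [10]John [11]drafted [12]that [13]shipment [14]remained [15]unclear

The displaced element is "a critic" (word 2).
It is linked across 1 clause boundary (Ø).
It functions as the subject of "wondered", so the gap sits immediately after word 7 ("heard").
Base order: That chef has heard that a critic wondered if John drafted that shipment.

7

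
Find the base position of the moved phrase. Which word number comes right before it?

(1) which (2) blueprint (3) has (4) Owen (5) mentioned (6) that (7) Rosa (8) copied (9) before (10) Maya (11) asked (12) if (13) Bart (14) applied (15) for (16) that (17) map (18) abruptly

The displaced element is "which blueprint" (word 2).
It is linked across 1 clause boundary (that).
It functions as the direct object of "copied", so the gap sits immediately after word 8 ("copied").
Base order: Owen has mentioned that Rosa copied which blueprint before Maya asked if Bart applied for that map abruptly.

8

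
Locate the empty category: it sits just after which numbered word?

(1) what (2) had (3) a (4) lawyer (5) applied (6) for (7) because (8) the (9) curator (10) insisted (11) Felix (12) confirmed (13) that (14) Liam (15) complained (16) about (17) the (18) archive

6

The displaced element is "what" (word 1).
It functions as the object of the preposition "for" of "applied", so the gap sits immediately after word 6 ("for").
Base order: A lawyer had applied for what because the curator insisted Felix confirmed that Liam complained about the archive.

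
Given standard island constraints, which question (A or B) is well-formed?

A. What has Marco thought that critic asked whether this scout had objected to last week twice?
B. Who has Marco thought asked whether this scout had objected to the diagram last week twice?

B

In A, the wh-phrase is extracted from inside a wh-island (introduced by "whether"), which blocks movement.
In B, the extraction path crosses only that-complement boundaries, which are transparent.
So B is grammatical.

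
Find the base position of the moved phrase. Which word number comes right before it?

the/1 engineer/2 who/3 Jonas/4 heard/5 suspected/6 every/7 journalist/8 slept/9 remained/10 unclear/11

The displaced element is "the engineer" (word 2).
It is linked across 1 clause boundary (Ø).
It functions as the subject of "suspected", so the gap sits immediately after word 5 ("heard").
Base order: Jonas heard that the engineer suspected every journalist slept.

5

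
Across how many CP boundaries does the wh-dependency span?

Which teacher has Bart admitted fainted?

1

"which teacher" is extracted from the subject of "fainted".
Boundaries crossed, outermost first: [Ø] — 1 in total.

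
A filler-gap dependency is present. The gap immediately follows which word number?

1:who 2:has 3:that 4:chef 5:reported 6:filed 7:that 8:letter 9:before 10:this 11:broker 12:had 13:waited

5

The displaced element is "who" (word 1).
It is linked across 1 clause boundary (Ø).
It functions as the subject of "filed", so the gap sits immediately after word 5 ("reported").
Base order: That chef has reported that who filed that letter before this broker had waited.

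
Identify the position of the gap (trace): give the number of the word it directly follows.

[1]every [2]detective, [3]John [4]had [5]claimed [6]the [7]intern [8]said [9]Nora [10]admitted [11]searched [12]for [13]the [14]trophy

The displaced element is "every detective" (word 2).
It is linked across 3 clause boundaries (Ø → Ø → Ø).
It functions as the subject of "searched", so the gap sits immediately after word 10 ("admitted").
Base order: John had claimed the intern said Nora admitted that every detective searched for the trophy.

10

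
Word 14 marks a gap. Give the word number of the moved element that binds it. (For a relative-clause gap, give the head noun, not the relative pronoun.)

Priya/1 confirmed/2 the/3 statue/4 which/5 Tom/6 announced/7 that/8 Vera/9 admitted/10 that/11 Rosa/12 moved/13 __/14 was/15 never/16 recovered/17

4

The gap at 14 is the object of "moved", inside a relative clause.
The relative pronoun is "which" (word 5); it is bound by the head noun immediately before it.
Its filler is the head noun "statue", at word 4.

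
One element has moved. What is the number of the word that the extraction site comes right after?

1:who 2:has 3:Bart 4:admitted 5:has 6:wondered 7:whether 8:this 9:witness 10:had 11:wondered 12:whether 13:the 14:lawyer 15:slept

The displaced element is "who" (word 1).
It is linked across 1 clause boundary (Ø).
It functions as the subject of "wondered", so the gap sits immediately after word 4 ("admitted").
Base order: Bart has admitted that who has wondered whether this witness had wondered whether the lawyer slept.

4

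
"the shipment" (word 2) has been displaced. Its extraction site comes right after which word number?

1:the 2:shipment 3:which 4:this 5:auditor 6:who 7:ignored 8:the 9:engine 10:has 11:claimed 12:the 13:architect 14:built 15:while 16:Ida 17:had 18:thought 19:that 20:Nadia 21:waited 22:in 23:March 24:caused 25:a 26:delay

14

The displaced element is "the shipment" (word 2).
It is linked across 1 clause boundary (Ø).
It functions as the direct object of "built", so the gap sits immediately after word 14 ("built").
Base order: This auditor who ignored the engine has claimed the architect built the shipment while Ida had thought that Nadia waited in March.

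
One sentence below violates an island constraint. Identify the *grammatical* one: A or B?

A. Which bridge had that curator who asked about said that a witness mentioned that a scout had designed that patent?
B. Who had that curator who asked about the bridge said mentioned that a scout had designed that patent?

In A, the wh-phrase is extracted from inside a complex-NP island (relative clause) (introduced by "who"), which blocks movement.
In B, the extraction path crosses only that-complement boundaries, which are transparent.
So B is grammatical.

B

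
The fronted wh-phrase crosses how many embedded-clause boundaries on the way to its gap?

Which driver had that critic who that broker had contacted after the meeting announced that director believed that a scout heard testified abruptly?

"which driver" is extracted from the subject of "testified".
Boundaries crossed, outermost first: [Ø], [that], [Ø] — 3 in total.

3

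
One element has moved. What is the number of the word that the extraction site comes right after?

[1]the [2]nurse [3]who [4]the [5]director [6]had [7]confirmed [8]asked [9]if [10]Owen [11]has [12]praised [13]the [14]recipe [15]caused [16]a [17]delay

The displaced element is "the nurse" (word 2).
It is linked across 1 clause boundary (Ø).
It functions as the subject of "asked", so the gap sits immediately after word 7 ("confirmed").
Base order: The director had confirmed that the nurse asked if Owen has praised the recipe.

7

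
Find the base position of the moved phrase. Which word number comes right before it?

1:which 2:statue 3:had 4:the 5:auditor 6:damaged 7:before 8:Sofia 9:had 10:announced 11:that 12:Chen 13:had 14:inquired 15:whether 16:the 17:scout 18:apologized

6

The displaced element is "which statue" (word 2).
It functions as the direct object of "damaged", so the gap sits immediately after word 6 ("damaged").
Base order: The auditor had damaged which statue before Sofia had announced that Chen had inquired whether the scout apologized.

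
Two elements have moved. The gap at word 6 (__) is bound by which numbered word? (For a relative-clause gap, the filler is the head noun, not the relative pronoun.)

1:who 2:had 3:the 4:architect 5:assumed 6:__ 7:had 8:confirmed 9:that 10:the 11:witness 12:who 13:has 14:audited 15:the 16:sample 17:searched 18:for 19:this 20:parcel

1

The marked gap is the subject of "confirmed".
Its filler is the fronted wh-phrase "who", at word 1.
(The other dependency links word 11 to a gap after word 12.)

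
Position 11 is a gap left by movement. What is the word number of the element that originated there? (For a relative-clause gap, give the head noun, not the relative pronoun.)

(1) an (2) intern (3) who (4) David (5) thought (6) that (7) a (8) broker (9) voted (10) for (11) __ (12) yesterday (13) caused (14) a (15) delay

2

The gap at 11 is the prepositional object of "voted", inside a relative clause.
The relative pronoun is "who" (word 3); it is bound by the head noun immediately before it.
Its filler is the head noun "intern", at word 2.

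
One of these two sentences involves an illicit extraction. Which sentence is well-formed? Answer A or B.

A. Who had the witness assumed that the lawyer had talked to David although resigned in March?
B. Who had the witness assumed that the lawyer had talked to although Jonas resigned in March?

In A, the wh-phrase is extracted from inside an adjunct island (introduced by "although"), which blocks movement.
In B, the extraction path crosses only that-complement boundaries, which are transparent.
So B is grammatical.

B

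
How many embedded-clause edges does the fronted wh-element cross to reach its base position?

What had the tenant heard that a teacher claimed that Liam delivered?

2

"what" is extracted from the object of "delivered".
Boundaries crossed, outermost first: [that], [that] — 2 in total.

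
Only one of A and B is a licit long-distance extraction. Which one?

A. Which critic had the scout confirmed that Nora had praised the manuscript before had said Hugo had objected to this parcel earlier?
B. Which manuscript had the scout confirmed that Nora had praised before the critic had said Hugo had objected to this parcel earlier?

In A, the wh-phrase is extracted from inside an adjunct island (introduced by "before"), which blocks movement.
In B, the extraction path crosses only that-complement boundaries, which are transparent.
So B is grammatical.

B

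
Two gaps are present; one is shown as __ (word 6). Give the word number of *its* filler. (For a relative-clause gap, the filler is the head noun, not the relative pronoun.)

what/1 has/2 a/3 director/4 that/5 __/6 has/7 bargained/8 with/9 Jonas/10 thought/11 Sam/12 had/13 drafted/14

The marked gap is inside the relative clause, the subject of "bargained".
Its filler is the head noun "director" (via "that"), at word 4.
(The other dependency links word 1 to a gap after word 14.)

4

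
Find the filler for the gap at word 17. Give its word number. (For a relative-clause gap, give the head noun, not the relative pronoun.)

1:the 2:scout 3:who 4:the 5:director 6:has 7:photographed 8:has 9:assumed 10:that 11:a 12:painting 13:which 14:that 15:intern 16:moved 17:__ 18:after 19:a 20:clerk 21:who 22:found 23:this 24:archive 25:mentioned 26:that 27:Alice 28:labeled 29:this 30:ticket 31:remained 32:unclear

12

The gap at 17 is the object of "moved", inside a relative clause.
The relative pronoun is "which" (word 13); it is bound by the head noun immediately before it.
Its filler is the head noun "painting", at word 12.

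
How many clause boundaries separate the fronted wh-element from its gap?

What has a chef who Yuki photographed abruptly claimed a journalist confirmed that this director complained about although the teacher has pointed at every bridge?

2

"what" is extracted from the PP object of "complained".
Boundaries crossed, outermost first: [Ø], [that] — 2 in total.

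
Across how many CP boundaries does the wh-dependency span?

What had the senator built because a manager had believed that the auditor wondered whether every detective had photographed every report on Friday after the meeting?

0

"what" originates inside the matrix clause — no clause boundary is crossed.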